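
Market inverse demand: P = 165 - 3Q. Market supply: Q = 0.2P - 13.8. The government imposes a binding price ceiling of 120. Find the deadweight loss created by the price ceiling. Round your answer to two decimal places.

12.96

Rewriting supply in inverse form: P = 69 + 5Q.
Free-market equilibrium: 165 - 3Q = 69 + 5Q gives Q* = 12, P* = 129.
At the ceiling price 120, quantity supplied is (120 - 69)/5 = 10.2; supply is the short side, so Q = 10.2 trades at P = 120.
The lost-trades triangle has base Q* - 10.2 = 1.8 and height equal to the gap between the curves at Q = 10.2, which is 134.4 - 120 = 14.4. DWL = (1/2)(1.8)(14.4) = 12.96.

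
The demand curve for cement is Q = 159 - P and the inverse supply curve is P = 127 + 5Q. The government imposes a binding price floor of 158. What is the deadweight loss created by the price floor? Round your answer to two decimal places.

Rewriting demand in inverse form: P = 159 - Q.
Without the control, 159 - Q = 127 + 5Q so Q* = 5.3333 and P* = 153.6667.
At the floor price 158, quantity demanded is (159 - 158)/1 = 1; demand is the short side, so Q = 1 trades at P = 158.
The lost-trades triangle has base Q* - 1 = 4.3333 and height equal to the gap between the curves at Q = 1, which is 158 - 132 = 26. DWL = (1/2)(4.3333)(26) = 56.3333.

56.33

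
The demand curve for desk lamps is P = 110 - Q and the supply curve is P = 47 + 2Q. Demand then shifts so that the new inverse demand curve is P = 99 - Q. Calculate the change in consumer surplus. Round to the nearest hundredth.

-70.28

Initial equilibrium: Q_0 = 21, P_0 = 89; CS_0 = (1/2)(21)(21) = 220.5, PS_0 = (1/2)(21)(42) = 441.
New equilibrium: 99 - Q = 47 + 2Q gives Q_1 = 17.3333, P_1 = 81.6667; CS_1 = 150.2222, PS_1 = 300.4444.
Change in consumer surplus = 150.2222 - 220.5 = -70.2778.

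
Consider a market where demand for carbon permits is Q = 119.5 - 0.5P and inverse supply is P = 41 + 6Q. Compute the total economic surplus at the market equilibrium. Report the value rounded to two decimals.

2450.25

Rewriting demand in inverse form: P = 239 - 2Q.
Set 239 - 2Q = 41 + 6Q, which gives 198 = 8Q, so Q* = 24.75 and P* = 239 - 2(24.75) = 189.5.
CS = (1/2)(24.75)(49.5) = 612.5625 and PS = (1/2)(24.75)(148.5) = 1837.6875, so total surplus = 2450.25.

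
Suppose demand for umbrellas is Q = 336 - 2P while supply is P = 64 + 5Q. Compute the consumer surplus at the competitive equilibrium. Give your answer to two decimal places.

89.39

Rewriting demand in inverse form: P = 168 - 0.5Q.
Set 168 - 0.5Q = 64 + 5Q, which gives 104 = 5.5Q, so Q* = 18.9091 and P* = 168 - 0.5(18.9091) = 158.5455.
CS is the area between the demand curve and P* from 0 to Q*: (1/2)(18.9091)(9.4545) = 89.3884.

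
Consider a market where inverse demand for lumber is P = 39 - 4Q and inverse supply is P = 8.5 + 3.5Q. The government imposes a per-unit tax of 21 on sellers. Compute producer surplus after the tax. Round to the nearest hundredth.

Without the tax, 39 - 4Q = 8.5 + 3.5Q so Q* = 4.0667 and P* = 22.7333.
A tax on sellers shifts supply up by 21: 39 - 4Q = 8.5 + 3.5Q + 21, so Q_t = 1.2667. Buyers pay P_b = 33.9333; sellers receive P_s = P_b - 21 = 12.9333.
Producer surplus is the triangle above supply below P_s: (1/2)(1.2667)(12.9333 - 8.5) = 2.8078.

2.81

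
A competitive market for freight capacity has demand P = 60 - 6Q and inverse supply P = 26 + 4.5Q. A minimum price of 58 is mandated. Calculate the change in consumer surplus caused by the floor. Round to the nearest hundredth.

-31.12

Free-market equilibrium: 60 - 6Q = 26 + 4.5Q gives Q* = 3.2381, P* = 40.5714.
At the floor price 58, quantity demanded is (60 - 58)/6 = 0.3333; demand is the short side, so Q = 0.3333 trades at P = 58.
CS goes from (1/2)(3.2381)(19.4286) = 31.4558 to 0.3333 (computed as (60 - 58)(0.3333) - (1/2)(6)(0.3333)^2), a change of -31.1224.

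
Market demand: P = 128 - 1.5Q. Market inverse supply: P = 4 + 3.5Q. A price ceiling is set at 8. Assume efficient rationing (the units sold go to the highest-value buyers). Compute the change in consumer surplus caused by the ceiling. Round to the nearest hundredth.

Without the control, 128 - 1.5Q = 4 + 3.5Q so Q* = 24.8 and P* = 90.8.
At P = 8, sellers supply (8 - 4)/3.5 = 1.1429 while buyers want more, so the quantity traded is 1.1429 at price 8.
CS goes from (1/2)(24.8)(37.2) = 461.28 to 136.1633 (computed as (128 - 8)(1.1429) - (1/2)(1.5)(1.1429)^2), a change of -325.1167.

-325.12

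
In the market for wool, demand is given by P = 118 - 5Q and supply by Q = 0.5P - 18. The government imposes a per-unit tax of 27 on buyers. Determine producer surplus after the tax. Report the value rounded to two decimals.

61.73

Rewriting supply in inverse form: P = 36 + 2Q.
Without the tax, 118 - 5Q = 36 + 2Q so Q* = 11.7143 and P* = 59.4286.
A tax on buyers shifts demand down by 27: (118 - 27) - 5Q = 36 + 2Q, so Q_t = 7.8571. Buyers pay P_b = 78.7143; sellers receive P_s = P_b - 27 = 51.7143.
PS = (1/2)(Q_t)(P_s - 36) = (1/2)(7.8571)(15.7143) = 61.7347.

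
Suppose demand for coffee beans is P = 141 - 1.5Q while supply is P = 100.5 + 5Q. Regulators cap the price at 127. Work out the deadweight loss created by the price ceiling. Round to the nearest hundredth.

Free-market equilibrium: 141 - 1.5Q = 100.5 + 5Q gives Q* = 6.2308, P* = 131.6538.
At P = 127, sellers supply (127 - 100.5)/5 = 5.3 while buyers want more, so the quantity traded is 5.3 at price 127.
At Q = 5.3 the demand price is 133.05 and the supply price is 127. Deadweight loss is the triangle between the curves from 5.3 to 6.2308: (1/2)(133.05 - 127)(6.2308 - 5.3) = 2.8156.

2.82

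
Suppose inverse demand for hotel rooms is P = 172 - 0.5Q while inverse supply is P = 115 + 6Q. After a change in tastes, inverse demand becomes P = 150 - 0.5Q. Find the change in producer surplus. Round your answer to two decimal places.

Initial equilibrium: Q_0 = 8.7692, P_0 = 167.6154; CS_0 = (1/2)(8.7692)(4.3846) = 19.2249, PS_0 = (1/2)(8.7692)(52.6154) = 230.6982.
New equilibrium: 150 - 0.5Q = 115 + 6Q gives Q_1 = 5.3846, P_1 = 147.3077; CS_1 = 7.2485, PS_1 = 86.9822.
Change in producer surplus = 86.9822 - 230.6982 = -143.716.

-143.72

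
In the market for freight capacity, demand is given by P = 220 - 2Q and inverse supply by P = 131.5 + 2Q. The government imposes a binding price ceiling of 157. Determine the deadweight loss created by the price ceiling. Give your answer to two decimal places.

175.78

Without the control, 220 - 2Q = 131.5 + 2Q so Q* = 22.125 and P* = 175.75.
At the ceiling price 157, quantity supplied is (157 - 131.5)/2 = 12.75; supply is the short side, so Q = 12.75 trades at P = 157.
The lost-trades triangle has base Q* - 12.75 = 9.375 and height equal to the gap between the curves at Q = 12.75, which is 194.5 - 157 = 37.5. DWL = (1/2)(9.375)(37.5) = 175.7812.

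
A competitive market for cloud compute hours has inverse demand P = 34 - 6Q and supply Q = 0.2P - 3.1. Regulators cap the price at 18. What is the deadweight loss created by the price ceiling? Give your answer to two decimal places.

7.68

Rewriting supply in inverse form: P = 15.5 + 5Q.
Free-market equilibrium: 34 - 6Q = 15.5 + 5Q gives Q* = 1.6818, P* = 23.9091.
At the ceiling price 18, quantity supplied is (18 - 15.5)/5 = 0.5; supply is the short side, so Q = 0.5 trades at P = 18.
At Q = 0.5 the demand price is 31 and the supply price is 18. Deadweight loss is the triangle between the curves from 0.5 to 1.6818: (1/2)(31 - 18)(1.6818 - 0.5) = 7.6818.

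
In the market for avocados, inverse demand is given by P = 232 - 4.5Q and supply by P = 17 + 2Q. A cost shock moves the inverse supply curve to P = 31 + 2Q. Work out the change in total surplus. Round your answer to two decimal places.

-448.00

Initial equilibrium: Q_0 = 33.0769, P_0 = 83.1538; CS_0 = (1/2)(33.0769)(148.8462) = 2461.6864, PS_0 = (1/2)(33.0769)(66.1538) = 1094.0828.
New equilibrium: 232 - 4.5Q = 31 + 2Q gives Q_1 = 30.9231, P_1 = 92.8462; CS_1 = 2151.5325, PS_1 = 956.2367.
Change in total surplus = (2151.5325 + 956.2367) - (2461.6864 + 1094.0828) = -448.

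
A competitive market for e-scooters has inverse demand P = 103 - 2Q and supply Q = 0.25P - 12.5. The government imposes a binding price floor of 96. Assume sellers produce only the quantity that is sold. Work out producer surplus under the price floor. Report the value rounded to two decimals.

136.50

Rewriting supply in inverse form: P = 50 + 4Q.
Without the control, 103 - 2Q = 50 + 4Q so Q* = 8.8333 and P* = 85.3333.
At the floor price 96, quantity demanded is (103 - 96)/2 = 3.5; demand is the short side, so Q = 3.5 trades at P = 96.
The supply price at Q = 3.5 is 64. PS is the trapezoid between 96 and supply over [0, 3.5]: (1/2)[(96 - 50) + (96 - 64)](3.5) = 136.5.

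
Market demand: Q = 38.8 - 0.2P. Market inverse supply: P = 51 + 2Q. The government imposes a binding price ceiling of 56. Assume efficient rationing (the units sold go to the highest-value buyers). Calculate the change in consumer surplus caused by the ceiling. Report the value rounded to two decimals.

-713.94

Rewriting demand in inverse form: P = 194 - 5Q.
Free-market equilibrium: 194 - 5Q = 51 + 2Q gives Q* = 20.4286, P* = 91.8571.
At the ceiling price 56, quantity supplied is (56 - 51)/2 = 2.5; supply is the short side, so Q = 2.5 trades at P = 56.
CS goes from (1/2)(20.4286)(102.1429) = 1043.3163 to 329.375 (computed as (194 - 56)(2.5) - (1/2)(5)(2.5)^2), a change of -713.9413.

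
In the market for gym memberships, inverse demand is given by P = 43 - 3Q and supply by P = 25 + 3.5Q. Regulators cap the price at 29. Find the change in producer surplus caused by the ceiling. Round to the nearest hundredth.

-11.13

Free-market equilibrium: 43 - 3Q = 25 + 3.5Q gives Q* = 2.7692, P* = 34.6923.
At the ceiling price 29, quantity supplied is (29 - 25)/3.5 = 1.1429; supply is the short side, so Q = 1.1429 trades at P = 29.
PS goes from (1/2)(2.7692)(9.6923) = 13.4201 to 2.2857 (computed as (29 - 25)(1.1429) - (1/2)(3.5)(1.1429)^2), a change of -11.1344.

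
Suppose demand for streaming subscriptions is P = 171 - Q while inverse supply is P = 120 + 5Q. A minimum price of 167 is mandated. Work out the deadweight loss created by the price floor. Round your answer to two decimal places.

Free-market equilibrium: 171 - Q = 120 + 5Q gives Q* = 8.5, P* = 162.5.
At P = 167, buyers demand (171 - 167)/1 = 4 while sellers would supply more, so the quantity traded is 4 at price 167.
At Q = 4 the demand price is 167 and the supply price is 140. Deadweight loss is the triangle between the curves from 4 to 8.5: (1/2)(167 - 140)(8.5 - 4) = 60.75.

60.75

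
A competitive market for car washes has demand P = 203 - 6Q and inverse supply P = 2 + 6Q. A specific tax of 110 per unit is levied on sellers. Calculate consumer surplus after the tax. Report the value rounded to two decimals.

172.52

Pre-tax equilibrium: 203 - 6Q = 2 + 6Q gives Q* = 16.75, P* = 102.5.
With the tax, sellers need 110 more per unit: 203 - 6Q = 2 + 6Q + 110, so Q_t = 7.5833. Buyers pay P_b = 157.5; sellers receive P_s = P_b - 110 = 47.5.
CS = (1/2)(Q_t)(203 - P_b) = (1/2)(7.5833)(45.5) = 172.5208.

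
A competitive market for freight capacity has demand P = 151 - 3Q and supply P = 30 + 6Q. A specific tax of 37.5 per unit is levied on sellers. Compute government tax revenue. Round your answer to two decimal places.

Pre-tax equilibrium: 151 - 3Q = 30 + 6Q gives Q* = 13.4444, P* = 110.6667.
With the tax, sellers need 37.5 more per unit: 151 - 3Q = 30 + 6Q + 37.5, so Q_t = 9.2778. Buyers pay P_b = 123.1667; sellers receive P_s = P_b - 37.5 = 85.6667.
Revenue is the tax times quantity traded: 37.5 x 9.2778 = 347.9167.

347.92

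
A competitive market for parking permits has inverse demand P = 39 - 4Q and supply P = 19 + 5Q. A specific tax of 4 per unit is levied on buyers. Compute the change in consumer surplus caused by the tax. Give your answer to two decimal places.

Without the tax, 39 - 4Q = 19 + 5Q so Q* = 2.2222 and P* = 30.1111.
A tax on buyers shifts demand down by 4: (39 - 4) - 4Q = 19 + 5Q, so Q_t = 1.7778. Buyers pay P_b = 31.8889; sellers receive P_s = P_b - 4 = 27.8889.
Consumers lose the trapezoid between P* and P_b out to Q_t plus the triangle from Q_t to Q*: change in CS = 6.321 - 9.8765 = -3.5556.

-3.56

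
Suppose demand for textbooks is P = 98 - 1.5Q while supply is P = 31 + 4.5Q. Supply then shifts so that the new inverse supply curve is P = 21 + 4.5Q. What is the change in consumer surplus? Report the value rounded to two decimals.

30.00

Initial equilibrium: Q_0 = 11.1667, P_0 = 81.25; CS_0 = (1/2)(11.1667)(16.75) = 93.5208, PS_0 = (1/2)(11.1667)(50.25) = 280.5625.
New equilibrium: 98 - 1.5Q = 21 + 4.5Q gives Q_1 = 12.8333, P_1 = 78.75; CS_1 = 123.5208, PS_1 = 370.5625.
Change in consumer surplus = 123.5208 - 93.5208 = 30.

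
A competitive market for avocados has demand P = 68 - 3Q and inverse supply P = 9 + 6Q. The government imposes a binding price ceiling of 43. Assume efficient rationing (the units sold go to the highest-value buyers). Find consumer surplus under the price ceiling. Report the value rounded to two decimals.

93.50

Without the control, 68 - 3Q = 9 + 6Q so Q* = 6.5556 and P* = 48.3333.
At the ceiling price 43, quantity supplied is (43 - 9)/6 = 5.6667; supply is the short side, so Q = 5.6667 trades at P = 43.
The demand price at Q = 5.6667 is 51. CS is the trapezoid between demand and 43 over [0, 5.6667]: (1/2)[(68 - 43) + (51 - 43)](5.6667) = 93.5.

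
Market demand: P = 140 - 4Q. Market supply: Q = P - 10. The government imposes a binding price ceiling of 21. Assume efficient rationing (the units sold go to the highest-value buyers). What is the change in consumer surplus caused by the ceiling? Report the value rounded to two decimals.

Rewriting supply in inverse form: P = 10 + Q.
Free-market equilibrium: 140 - 4Q = 10 + Q gives Q* = 26, P* = 36.
At P = 21, sellers supply (21 - 10)/1 = 11 while buyers want more, so the quantity traded is 11 at price 21.
CS goes from (1/2)(26)(104) = 1352 to 1067 (computed as (140 - 21)(11) - (1/2)(4)(11)^2), a change of -285.

-285.00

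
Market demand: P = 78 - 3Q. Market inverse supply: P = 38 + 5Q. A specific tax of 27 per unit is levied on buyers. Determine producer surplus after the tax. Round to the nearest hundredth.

6.60

Without the tax, 78 - 3Q = 38 + 5Q so Q* = 5 and P* = 63.
With the tax, buyers' net willingness to pay falls by 27: (78 - 27) - 3Q = 38 + 5Q, so Q_t = 1.625. Buyers pay P_b = 73.125; sellers receive P_s = P_b - 27 = 46.125.
Producer surplus is the triangle above supply below P_s: (1/2)(1.625)(46.125 - 38) = 6.6016.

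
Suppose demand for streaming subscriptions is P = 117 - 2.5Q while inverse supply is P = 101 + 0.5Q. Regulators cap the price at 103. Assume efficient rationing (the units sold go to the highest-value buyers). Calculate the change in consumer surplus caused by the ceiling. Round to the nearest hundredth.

Free-market equilibrium: 117 - 2.5Q = 101 + 0.5Q gives Q* = 5.3333, P* = 103.6667.
At P = 103, sellers supply (103 - 101)/0.5 = 4 while buyers want more, so the quantity traded is 4 at price 103.
CS goes from (1/2)(5.3333)(13.3333) = 35.5556 to 36 (computed as (117 - 103)(4) - (1/2)(2.5)(4)^2), a change of 0.4444.

0.44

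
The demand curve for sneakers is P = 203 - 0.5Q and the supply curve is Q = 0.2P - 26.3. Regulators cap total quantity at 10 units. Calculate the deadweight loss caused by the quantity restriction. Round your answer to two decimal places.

Rewriting supply in inverse form: P = 131.5 + 5Q.
Without the quota, 203 - 0.5Q = 131.5 + 5Q gives Q* = 13.
At Q = 10 the demand price is 203 - 0.5(10) = 198 and the supply price is 131.5 + 5(10) = 181.5.
Deadweight loss is the triangle between the curves from 10 to 13: (1/2)(198 - 181.5)(13 - 10) = 24.75.

24.75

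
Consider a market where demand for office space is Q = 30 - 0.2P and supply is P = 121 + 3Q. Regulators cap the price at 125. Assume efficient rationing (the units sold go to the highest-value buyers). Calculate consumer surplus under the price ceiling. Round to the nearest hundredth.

Rewriting demand in inverse form: P = 150 - 5Q.
Without the control, 150 - 5Q = 121 + 3Q so Q* = 3.625 and P* = 131.875.
At P = 125, sellers supply (125 - 121)/3 = 1.3333 while buyers want more, so the quantity traded is 1.3333 at price 125.
The demand price at Q = 1.3333 is 143.3333. CS is the trapezoid between demand and 125 over [0, 1.3333]: (1/2)[(150 - 125) + (143.3333 - 125)](1.3333) = 28.8889.

28.89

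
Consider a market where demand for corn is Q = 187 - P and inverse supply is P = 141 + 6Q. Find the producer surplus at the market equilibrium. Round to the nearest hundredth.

Rewriting demand in inverse form: P = 187 - Q.
Set 187 - Q = 141 + 6Q, which gives 46 = 7Q, so Q* = 6.5714 and P* = 187 - (6.5714) = 180.4286.
PS is the area between P* and the supply curve from 0 to Q*: (1/2)(6.5714)(39.4286) = 129.551.

129.55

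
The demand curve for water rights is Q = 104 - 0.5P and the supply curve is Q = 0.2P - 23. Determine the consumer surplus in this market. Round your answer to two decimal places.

176.51

Rewriting demand in inverse form: P = 208 - 2Q.
Rewriting supply in inverse form: P = 115 + 5Q.
Set 208 - 2Q = 115 + 5Q, which gives 93 = 7Q, so Q* = 13.2857 and P* = 208 - 2(13.2857) = 181.4286.
The demand choke price is 208, so CS = (1/2)(Q*)(208 - P*) = (1/2)(13.2857)(26.5714) = 176.5102.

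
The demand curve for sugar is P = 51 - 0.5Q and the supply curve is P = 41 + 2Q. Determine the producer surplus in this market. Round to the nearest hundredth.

16.00

Set 51 - 0.5Q = 41 + 2Q, which gives 10 = 2.5Q, so Q* = 4 and P* = 51 - 0.5(4) = 49.
The supply curve's price intercept is 41, so PS = (1/2)(Q*)(P* - 41) = (1/2)(4)(8) = 16.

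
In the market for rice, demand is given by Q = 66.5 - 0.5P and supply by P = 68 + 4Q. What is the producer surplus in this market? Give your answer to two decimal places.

Rewriting demand in inverse form: P = 133 - 2Q.
Setting demand equal to supply, 65 = 6Q, so Q* = 10.8333 and P* = 111.3333.
Producer surplus is the triangle above supply below P*: (1/2)(10.8333)(111.3333 - 68) = (1/2)(10.8333)(43.3333) = 234.7222.

234.72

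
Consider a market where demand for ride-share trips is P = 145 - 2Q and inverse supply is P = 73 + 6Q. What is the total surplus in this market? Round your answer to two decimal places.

324.00

Equilibrium: 145 - 2Q = 73 + 6Q, so Q* = 9 and P* = 127.
CS = (1/2)(9)(18) = 81 and PS = (1/2)(9)(54) = 243, so total surplus = 324.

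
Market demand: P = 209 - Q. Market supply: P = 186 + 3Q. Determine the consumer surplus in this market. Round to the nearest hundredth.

Setting demand equal to supply, 23 = 4Q, so Q* = 5.75 and P* = 203.25.
The demand choke price is 209, so CS = (1/2)(Q*)(209 - P*) = (1/2)(5.75)(5.75) = 16.5312.

16.53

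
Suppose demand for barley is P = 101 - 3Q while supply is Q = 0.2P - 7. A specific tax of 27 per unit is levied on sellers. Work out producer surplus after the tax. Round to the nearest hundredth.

Rewriting supply in inverse form: P = 35 + 5Q.
Pre-tax equilibrium: 101 - 3Q = 35 + 5Q gives Q* = 8.25, P* = 76.25.
A tax on sellers shifts supply up by 27: 101 - 3Q = 35 + 5Q + 27, so Q_t = 4.875. Buyers pay P_b = 86.375; sellers receive P_s = P_b - 27 = 59.375.
Producer surplus is the triangle above supply below P_s: (1/2)(4.875)(59.375 - 35) = 59.4141.

59.41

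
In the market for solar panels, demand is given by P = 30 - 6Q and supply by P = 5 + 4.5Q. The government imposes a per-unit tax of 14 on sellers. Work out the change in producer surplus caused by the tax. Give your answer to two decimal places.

Pre-tax equilibrium: 30 - 6Q = 5 + 4.5Q gives Q* = 2.381, P* = 15.7143.
With the tax, sellers need 14 more per unit: 30 - 6Q = 5 + 4.5Q + 14, so Q_t = 1.0476. Buyers pay P_b = 23.7143; sellers receive P_s = P_b - 14 = 9.7143.
Producers lose the trapezoid between P_s and P* out to Q_t plus the triangle from Q_t to Q*: change in PS = 2.4694 - 12.7551 = -10.2857.

-10.29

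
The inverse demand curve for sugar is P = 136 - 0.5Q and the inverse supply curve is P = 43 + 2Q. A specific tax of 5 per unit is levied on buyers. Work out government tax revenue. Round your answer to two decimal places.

Pre-tax equilibrium: 136 - 0.5Q = 43 + 2Q gives Q* = 37.2, P* = 117.4.
With the tax, buyers' net willingness to pay falls by 5: (136 - 5) - 0.5Q = 43 + 2Q, so Q_t = 35.2. Buyers pay P_b = 118.4; sellers receive P_s = P_b - 5 = 113.4.
Tax revenue = t x Q_t = 5 x 35.2 = 176.

176.00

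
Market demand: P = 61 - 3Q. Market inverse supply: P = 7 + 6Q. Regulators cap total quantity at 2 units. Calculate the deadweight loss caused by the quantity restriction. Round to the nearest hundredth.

72.00

Unrestricted equilibrium: Q* = (61 - 7)/(3 + 6) = 6.
At Q = 2 the demand price is 61 - 3(2) = 55 and the supply price is 7 + 6(2) = 19.
DWL = (1/2)(gap between curves at 2) x (Q* - 2) = (1/2)(36)(4) = 72.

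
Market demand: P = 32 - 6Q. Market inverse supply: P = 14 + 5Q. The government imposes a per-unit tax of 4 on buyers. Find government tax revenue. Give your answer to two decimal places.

Pre-tax equilibrium: 32 - 6Q = 14 + 5Q gives Q* = 1.6364, P* = 22.1818.
With the tax, buyers' net willingness to pay falls by 4: (32 - 4) - 6Q = 14 + 5Q, so Q_t = 1.2727. Buyers pay P_b = 24.3636; sellers receive P_s = P_b - 4 = 20.3636.
Revenue is the tax times quantity traded: 4 x 1.2727 = 5.0909.

5.09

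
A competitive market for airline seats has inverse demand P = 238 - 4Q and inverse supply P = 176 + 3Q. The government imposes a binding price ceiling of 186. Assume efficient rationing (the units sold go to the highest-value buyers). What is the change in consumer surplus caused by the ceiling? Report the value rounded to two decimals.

-5.79

Free-market equilibrium: 238 - 4Q = 176 + 3Q gives Q* = 8.8571, P* = 202.5714.
At P = 186, sellers supply (186 - 176)/3 = 3.3333 while buyers want more, so the quantity traded is 3.3333 at price 186.
CS goes from (1/2)(8.8571)(35.4286) = 156.898 to 151.1111 (computed as (238 - 186)(3.3333) - (1/2)(4)(3.3333)^2), a change of -5.7868.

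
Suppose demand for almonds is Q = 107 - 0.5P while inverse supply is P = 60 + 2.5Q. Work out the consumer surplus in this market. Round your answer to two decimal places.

Rewriting demand in inverse form: P = 214 - 2Q.
Setting demand equal to supply, 154 = 4.5Q, so Q* = 34.2222 and P* = 145.5556.
Consumer surplus is the triangle under demand above P*: (1/2)(34.2222)(214 - 145.5556) = (1/2)(34.2222)(68.4444) = 1171.1605.

1171.16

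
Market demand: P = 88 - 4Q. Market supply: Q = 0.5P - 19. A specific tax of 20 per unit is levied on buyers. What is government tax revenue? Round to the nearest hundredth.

Rewriting supply in inverse form: P = 38 + 2Q.
Without the tax, 88 - 4Q = 38 + 2Q so Q* = 8.3333 and P* = 54.6667.
A tax on buyers shifts demand down by 20: (88 - 20) - 4Q = 38 + 2Q, so Q_t = 5. Buyers pay P_b = 68; sellers receive P_s = P_b - 20 = 48.
Revenue is the tax times quantity traded: 20 x 5 = 100.

100.00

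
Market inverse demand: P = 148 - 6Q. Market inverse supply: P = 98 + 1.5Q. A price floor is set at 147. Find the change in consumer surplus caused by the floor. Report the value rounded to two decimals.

Free-market equilibrium: 148 - 6Q = 98 + 1.5Q gives Q* = 6.6667, P* = 108.
At P = 147, buyers demand (148 - 147)/6 = 0.1667 while sellers would supply more, so the quantity traded is 0.1667 at price 147.
CS goes from (1/2)(6.6667)(40) = 133.3333 to 0.0833 (computed as (148 - 147)(0.1667) - (1/2)(6)(0.1667)^2), a change of -133.25.

-133.25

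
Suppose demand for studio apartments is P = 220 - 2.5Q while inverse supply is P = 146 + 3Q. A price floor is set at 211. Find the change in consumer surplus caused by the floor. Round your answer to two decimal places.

-210.08

Without the control, 220 - 2.5Q = 146 + 3Q so Q* = 13.4545 and P* = 186.3636.
At P = 211, buyers demand (220 - 211)/2.5 = 3.6 while sellers would supply more, so the quantity traded is 3.6 at price 211.
CS goes from (1/2)(13.4545)(33.6364) = 226.281 to 16.2 (computed as (220 - 211)(3.6) - (1/2)(2.5)(3.6)^2), a change of -210.081.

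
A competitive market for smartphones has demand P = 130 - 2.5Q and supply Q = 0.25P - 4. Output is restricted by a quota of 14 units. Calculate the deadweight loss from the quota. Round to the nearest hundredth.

Rewriting supply in inverse form: P = 16 + 4Q.
Without the quota, 130 - 2.5Q = 16 + 4Q gives Q* = 17.5385.
At Q = 14 the demand price is 130 - 2.5(14) = 95 and the supply price is 16 + 4(14) = 72.
Deadweight loss is the triangle between the curves from 14 to 17.5385: (1/2)(95 - 72)(17.5385 - 14) = 40.6923.

40.69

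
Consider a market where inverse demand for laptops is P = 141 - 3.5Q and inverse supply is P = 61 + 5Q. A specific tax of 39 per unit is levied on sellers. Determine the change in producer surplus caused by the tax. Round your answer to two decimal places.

Without the tax, 141 - 3.5Q = 61 + 5Q so Q* = 9.4118 and P* = 108.0588.
With the tax, sellers need 39 more per unit: 141 - 3.5Q = 61 + 5Q + 39, so Q_t = 4.8235. Buyers pay P_b = 124.1176; sellers receive P_s = P_b - 39 = 85.1176.
Producers lose the trapezoid between P_s and P* out to Q_t plus the triangle from Q_t to Q*: change in PS = 58.1661 - 221.4533 = -163.2872.

-163.29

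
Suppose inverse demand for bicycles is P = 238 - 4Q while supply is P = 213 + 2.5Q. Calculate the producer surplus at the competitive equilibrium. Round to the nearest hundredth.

Setting demand equal to supply, 25 = 6.5Q, so Q* = 3.8462 and P* = 222.6154.
Producer surplus is the triangle above supply below P*: (1/2)(3.8462)(222.6154 - 213) = (1/2)(3.8462)(9.6154) = 18.4911.

18.49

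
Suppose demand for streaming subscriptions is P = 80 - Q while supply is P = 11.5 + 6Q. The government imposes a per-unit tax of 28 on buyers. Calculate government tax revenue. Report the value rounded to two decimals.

162.00

Without the tax, 80 - Q = 11.5 + 6Q so Q* = 9.7857 and P* = 70.2143.
A tax on buyers shifts demand down by 28: (80 - 28) - Q = 11.5 + 6Q, so Q_t = 5.7857. Buyers pay P_b = 74.2143; sellers receive P_s = P_b - 28 = 46.2143.
Revenue is the tax times quantity traded: 28 x 5.7857 = 162.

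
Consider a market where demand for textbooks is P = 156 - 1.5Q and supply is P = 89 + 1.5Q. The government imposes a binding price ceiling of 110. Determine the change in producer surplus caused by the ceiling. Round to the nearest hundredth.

Free-market equilibrium: 156 - 1.5Q = 89 + 1.5Q gives Q* = 22.3333, P* = 122.5.
At the ceiling price 110, quantity supplied is (110 - 89)/1.5 = 14; supply is the short side, so Q = 14 trades at P = 110.
PS goes from (1/2)(22.3333)(33.5) = 374.0833 to 147 (computed as (110 - 89)(14) - (1/2)(1.5)(14)^2), a change of -227.0833.

-227.08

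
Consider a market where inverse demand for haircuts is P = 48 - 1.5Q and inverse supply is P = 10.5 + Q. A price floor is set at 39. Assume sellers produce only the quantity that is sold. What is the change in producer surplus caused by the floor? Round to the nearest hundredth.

40.50

Without the control, 48 - 1.5Q = 10.5 + Q so Q* = 15 and P* = 25.5.
At P = 39, buyers demand (48 - 39)/1.5 = 6 while sellers would supply more, so the quantity traded is 6 at price 39.
PS goes from (1/2)(15)(15) = 112.5 to 153 (computed as (39 - 10.5)(6) - (1/2)(1)(6)^2), a change of 40.5.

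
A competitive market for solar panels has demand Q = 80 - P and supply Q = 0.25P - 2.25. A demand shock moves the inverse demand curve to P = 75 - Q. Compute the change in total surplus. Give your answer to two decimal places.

Rewriting demand in inverse form: P = 80 - Q.
Rewriting supply in inverse form: P = 9 + 4Q.
Initial equilibrium: Q_0 = 14.2, P_0 = 65.8; CS_0 = (1/2)(14.2)(14.2) = 100.82, PS_0 = (1/2)(14.2)(56.8) = 403.28.
New equilibrium: 75 - Q = 9 + 4Q gives Q_1 = 13.2, P_1 = 61.8; CS_1 = 87.12, PS_1 = 348.48.
Change in total surplus = (87.12 + 348.48) - (100.82 + 403.28) = -68.5.

-68.50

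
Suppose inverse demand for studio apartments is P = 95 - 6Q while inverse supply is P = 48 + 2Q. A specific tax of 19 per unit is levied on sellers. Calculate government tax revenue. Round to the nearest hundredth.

66.50

Pre-tax equilibrium: 95 - 6Q = 48 + 2Q gives Q* = 5.875, P* = 59.75.
A tax on sellers shifts supply up by 19: 95 - 6Q = 48 + 2Q + 19, so Q_t = 3.5. Buyers pay P_b = 74; sellers receive P_s = P_b - 19 = 55.
Revenue is the tax times quantity traded: 19 x 3.5 = 66.5.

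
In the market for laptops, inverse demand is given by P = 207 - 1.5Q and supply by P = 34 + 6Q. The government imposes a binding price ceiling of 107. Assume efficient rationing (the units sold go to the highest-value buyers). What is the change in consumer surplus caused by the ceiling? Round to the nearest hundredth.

Without the control, 207 - 1.5Q = 34 + 6Q so Q* = 23.0667 and P* = 172.4.
At P = 107, sellers supply (107 - 34)/6 = 12.1667 while buyers want more, so the quantity traded is 12.1667 at price 107.
CS goes from (1/2)(23.0667)(34.6) = 399.0533 to 1105.6458 (computed as (207 - 107)(12.1667) - (1/2)(1.5)(12.1667)^2), a change of 706.5925.

706.59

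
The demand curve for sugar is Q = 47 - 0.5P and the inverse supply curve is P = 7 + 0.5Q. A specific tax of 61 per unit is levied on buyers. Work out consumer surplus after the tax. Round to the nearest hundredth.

Rewriting demand in inverse form: P = 94 - 2Q.
Pre-tax equilibrium: 94 - 2Q = 7 + 0.5Q gives Q* = 34.8, P* = 24.4.
A tax on buyers shifts demand down by 61: (94 - 61) - 2Q = 7 + 0.5Q, so Q_t = 10.4. Buyers pay P_b = 73.2; sellers receive P_s = P_b - 61 = 12.2.
CS = (1/2)(Q_t)(94 - P_b) = (1/2)(10.4)(20.8) = 108.16.

108.16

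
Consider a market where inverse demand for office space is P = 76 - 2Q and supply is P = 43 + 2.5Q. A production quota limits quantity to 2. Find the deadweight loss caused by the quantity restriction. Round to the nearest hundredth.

Without the quota, 76 - 2Q = 43 + 2.5Q gives Q* = 7.3333.
At Q = 2 the demand price is 76 - 2(2) = 72 and the supply price is 43 + 2.5(2) = 48.
Deadweight loss is the triangle between the curves from 2 to 7.3333: (1/2)(72 - 48)(7.3333 - 2) = 64.

64.00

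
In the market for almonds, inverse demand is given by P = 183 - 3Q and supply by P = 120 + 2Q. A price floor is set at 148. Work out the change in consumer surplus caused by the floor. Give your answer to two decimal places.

-33.97

Free-market equilibrium: 183 - 3Q = 120 + 2Q gives Q* = 12.6, P* = 145.2.
At P = 148, buyers demand (183 - 148)/3 = 11.6667 while sellers would supply more, so the quantity traded is 11.6667 at price 148.
CS goes from (1/2)(12.6)(37.8) = 238.14 to 204.1667 (computed as (183 - 148)(11.6667) - (1/2)(3)(11.6667)^2), a change of -33.9733.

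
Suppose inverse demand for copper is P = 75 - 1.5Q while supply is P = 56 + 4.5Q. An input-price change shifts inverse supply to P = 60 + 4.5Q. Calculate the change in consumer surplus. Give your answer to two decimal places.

Initial equilibrium: Q_0 = 3.1667, P_0 = 70.25; CS_0 = (1/2)(3.1667)(4.75) = 7.5208, PS_0 = (1/2)(3.1667)(14.25) = 22.5625.
New equilibrium: 75 - 1.5Q = 60 + 4.5Q gives Q_1 = 2.5, P_1 = 71.25; CS_1 = 4.6875, PS_1 = 14.0625.
Change in consumer surplus = 4.6875 - 7.5208 = -2.8333.

-2.83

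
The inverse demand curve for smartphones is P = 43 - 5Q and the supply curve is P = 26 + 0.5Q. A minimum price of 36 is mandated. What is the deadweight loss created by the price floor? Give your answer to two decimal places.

Free-market equilibrium: 43 - 5Q = 26 + 0.5Q gives Q* = 3.0909, P* = 27.5455.
At P = 36, buyers demand (43 - 36)/5 = 1.4 while sellers would supply more, so the quantity traded is 1.4 at price 36.
The lost-trades triangle has base Q* - 1.4 = 1.6909 and height equal to the gap between the curves at Q = 1.4, which is 36 - 26.7 = 9.3. DWL = (1/2)(1.6909)(9.3) = 7.8627.

7.86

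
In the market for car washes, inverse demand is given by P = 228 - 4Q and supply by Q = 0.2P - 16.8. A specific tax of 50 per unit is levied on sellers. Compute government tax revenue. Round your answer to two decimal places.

522.22

Rewriting supply in inverse form: P = 84 + 5Q.
Pre-tax equilibrium: 228 - 4Q = 84 + 5Q gives Q* = 16, P* = 164.
With the tax, sellers need 50 more per unit: 228 - 4Q = 84 + 5Q + 50, so Q_t = 10.4444. Buyers pay P_b = 186.2222; sellers receive P_s = P_b - 50 = 136.2222.
Tax revenue = t x Q_t = 50 x 10.4444 = 522.2222.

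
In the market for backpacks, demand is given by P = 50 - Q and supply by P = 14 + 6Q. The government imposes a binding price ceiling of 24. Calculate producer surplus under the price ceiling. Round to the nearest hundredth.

8.33

Free-market equilibrium: 50 - Q = 14 + 6Q gives Q* = 5.1429, P* = 44.8571.
At P = 24, sellers supply (24 - 14)/6 = 1.6667 while buyers want more, so the quantity traded is 1.6667 at price 24.
PS is the triangle above supply below 24: (1/2)(1.6667)(24 - 14) = 8.3333.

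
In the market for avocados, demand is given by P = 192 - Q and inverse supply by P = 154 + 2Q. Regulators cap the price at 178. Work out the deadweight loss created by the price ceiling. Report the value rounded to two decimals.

Free-market equilibrium: 192 - Q = 154 + 2Q gives Q* = 12.6667, P* = 179.3333.
At the ceiling price 178, quantity supplied is (178 - 154)/2 = 12; supply is the short side, so Q = 12 trades at P = 178.
The lost-trades triangle has base Q* - 12 = 0.6667 and height equal to the gap between the curves at Q = 12, which is 180 - 178 = 2. DWL = (1/2)(0.6667)(2) = 0.6667.

0.67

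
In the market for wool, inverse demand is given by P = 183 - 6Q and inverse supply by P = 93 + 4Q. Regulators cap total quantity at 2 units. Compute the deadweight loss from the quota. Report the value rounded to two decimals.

245.00

Unrestricted equilibrium: Q* = (183 - 93)/(6 + 4) = 9.
At Q = 2 the demand price is 183 - 6(2) = 171 and the supply price is 93 + 4(2) = 101.
DWL = (1/2)(gap between curves at 2) x (Q* - 2) = (1/2)(70)(7) = 245.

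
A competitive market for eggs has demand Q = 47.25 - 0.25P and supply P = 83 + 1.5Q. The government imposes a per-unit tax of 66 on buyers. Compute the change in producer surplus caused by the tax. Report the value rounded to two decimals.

-238.91

Rewriting demand in inverse form: P = 189 - 4Q.
Pre-tax equilibrium: 189 - 4Q = 83 + 1.5Q gives Q* = 19.2727, P* = 111.9091.
With the tax, buyers' net willingness to pay falls by 66: (189 - 66) - 4Q = 83 + 1.5Q, so Q_t = 7.2727. Buyers pay P_b = 159.9091; sellers receive P_s = P_b - 66 = 93.9091.
PS falls from (1/2)(19.2727)(28.9091) = 278.5785 to (1/2)(7.2727)(10.9091) = 39.6694, a change of -238.9091.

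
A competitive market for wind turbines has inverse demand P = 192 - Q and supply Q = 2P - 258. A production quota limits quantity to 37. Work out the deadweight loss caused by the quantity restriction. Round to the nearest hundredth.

Rewriting supply in inverse form: P = 129 + 0.5Q.
Unrestricted equilibrium: Q* = (192 - 129)/(1 + 0.5) = 42.
At Q = 37 the demand price is 192 - (37) = 155 and the supply price is 129 + 0.5(37) = 147.5.
Deadweight loss is the triangle between the curves from 37 to 42: (1/2)(155 - 147.5)(42 - 37) = 18.75.

18.75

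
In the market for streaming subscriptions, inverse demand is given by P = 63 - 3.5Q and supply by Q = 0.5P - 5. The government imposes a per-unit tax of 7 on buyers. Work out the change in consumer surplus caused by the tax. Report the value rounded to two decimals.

-40.09

Rewriting supply in inverse form: P = 10 + 2Q.
Pre-tax equilibrium: 63 - 3.5Q = 10 + 2Q gives Q* = 9.6364, P* = 29.2727.
A tax on buyers shifts demand down by 7: (63 - 7) - 3.5Q = 10 + 2Q, so Q_t = 8.3636. Buyers pay P_b = 33.7273; sellers receive P_s = P_b - 7 = 26.7273.
Consumers lose the trapezoid between P* and P_b out to Q_t plus the triangle from Q_t to Q*: change in CS = 122.4132 - 162.5041 = -40.0909.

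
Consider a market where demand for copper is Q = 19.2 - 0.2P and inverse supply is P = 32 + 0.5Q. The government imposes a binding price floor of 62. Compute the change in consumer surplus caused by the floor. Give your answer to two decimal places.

Rewriting demand in inverse form: P = 96 - 5Q.
Without the control, 96 - 5Q = 32 + 0.5Q so Q* = 11.6364 and P* = 37.8182.
At P = 62, buyers demand (96 - 62)/5 = 6.8 while sellers would supply more, so the quantity traded is 6.8 at price 62.
CS goes from (1/2)(11.6364)(58.1818) = 338.5124 to 115.6 (computed as (96 - 62)(6.8) - (1/2)(5)(6.8)^2), a change of -222.9124.

-222.91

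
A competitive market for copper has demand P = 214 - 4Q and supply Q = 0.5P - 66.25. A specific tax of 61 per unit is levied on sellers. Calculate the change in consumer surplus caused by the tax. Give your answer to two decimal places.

-345.67

Rewriting supply in inverse form: P = 132.5 + 2Q.
Pre-tax equilibrium: 214 - 4Q = 132.5 + 2Q gives Q* = 13.5833, P* = 159.6667.
A tax on sellers shifts supply up by 61: 214 - 4Q = 132.5 + 2Q + 61, so Q_t = 3.4167. Buyers pay P_b = 200.3333; sellers receive P_s = P_b - 61 = 139.3333.
CS falls from (1/2)(13.5833)(54.3333) = 369.0139 to (1/2)(3.4167)(13.6667) = 23.3472, a change of -345.6667.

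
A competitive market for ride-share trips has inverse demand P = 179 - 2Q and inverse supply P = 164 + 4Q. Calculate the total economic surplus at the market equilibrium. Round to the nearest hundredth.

18.75

Set 179 - 2Q = 164 + 4Q, which gives 15 = 6Q, so Q* = 2.5 and P* = 179 - 2(2.5) = 174.
CS = (1/2)(2.5)(5) = 6.25 and PS = (1/2)(2.5)(10) = 12.5, so total surplus = 18.75.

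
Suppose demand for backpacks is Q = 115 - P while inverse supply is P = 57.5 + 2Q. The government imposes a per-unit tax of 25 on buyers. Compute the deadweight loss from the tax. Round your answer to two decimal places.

104.17

Rewriting demand in inverse form: P = 115 - Q.
Pre-tax equilibrium: 115 - Q = 57.5 + 2Q gives Q* = 19.1667, P* = 95.8333.
With the tax, buyers' net willingness to pay falls by 25: (115 - 25) - Q = 57.5 + 2Q, so Q_t = 10.8333. Buyers pay P_b = 104.1667; sellers receive P_s = P_b - 25 = 79.1667.
The welfare triangle lost has base Q* - Q_t = 8.3333 and height t = 25, so DWL = (1/2)(8.3333)(25) = 104.1667.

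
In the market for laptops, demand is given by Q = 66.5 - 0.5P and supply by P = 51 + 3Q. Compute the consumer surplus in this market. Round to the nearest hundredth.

268.96

Rewriting demand in inverse form: P = 133 - 2Q.
Equilibrium: 133 - 2Q = 51 + 3Q, so Q* = 16.4 and P* = 100.2.
Consumer surplus is the triangle under demand above P*: (1/2)(16.4)(133 - 100.2) = (1/2)(16.4)(32.8) = 268.96.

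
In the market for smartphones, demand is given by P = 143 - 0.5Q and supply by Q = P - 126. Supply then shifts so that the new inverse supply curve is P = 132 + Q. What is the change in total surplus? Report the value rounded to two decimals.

Rewriting supply in inverse form: P = 126 + Q.
Initial equilibrium: Q_0 = 11.3333, P_0 = 137.3333; CS_0 = (1/2)(11.3333)(5.6667) = 32.1111, PS_0 = (1/2)(11.3333)(11.3333) = 64.2222.
New equilibrium: 143 - 0.5Q = 132 + Q gives Q_1 = 7.3333, P_1 = 139.3333; CS_1 = 13.4444, PS_1 = 26.8889.
Change in total surplus = (13.4444 + 26.8889) - (32.1111 + 64.2222) = -56.

-56.00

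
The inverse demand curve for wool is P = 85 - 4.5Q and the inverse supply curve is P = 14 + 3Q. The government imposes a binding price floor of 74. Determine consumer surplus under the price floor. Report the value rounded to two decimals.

13.44

Without the control, 85 - 4.5Q = 14 + 3Q so Q* = 9.4667 and P* = 42.4.
At P = 74, buyers demand (85 - 74)/4.5 = 2.4444 while sellers would supply more, so the quantity traded is 2.4444 at price 74.
CS is the triangle under demand above 74: (1/2)(2.4444)(85 - 74) = 13.4444.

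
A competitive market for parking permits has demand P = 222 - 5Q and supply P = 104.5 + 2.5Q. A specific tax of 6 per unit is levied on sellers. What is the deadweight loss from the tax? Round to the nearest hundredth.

Pre-tax equilibrium: 222 - 5Q = 104.5 + 2.5Q gives Q* = 15.6667, P* = 143.6667.
With the tax, sellers need 6 more per unit: 222 - 5Q = 104.5 + 2.5Q + 6, so Q_t = 14.8667. Buyers pay P_b = 147.6667; sellers receive P_s = P_b - 6 = 141.6667.
Deadweight loss is the triangle between the curves from Q_t to Q*: (1/2)(15.6667 - 14.8667)(6) = 2.4.

2.40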